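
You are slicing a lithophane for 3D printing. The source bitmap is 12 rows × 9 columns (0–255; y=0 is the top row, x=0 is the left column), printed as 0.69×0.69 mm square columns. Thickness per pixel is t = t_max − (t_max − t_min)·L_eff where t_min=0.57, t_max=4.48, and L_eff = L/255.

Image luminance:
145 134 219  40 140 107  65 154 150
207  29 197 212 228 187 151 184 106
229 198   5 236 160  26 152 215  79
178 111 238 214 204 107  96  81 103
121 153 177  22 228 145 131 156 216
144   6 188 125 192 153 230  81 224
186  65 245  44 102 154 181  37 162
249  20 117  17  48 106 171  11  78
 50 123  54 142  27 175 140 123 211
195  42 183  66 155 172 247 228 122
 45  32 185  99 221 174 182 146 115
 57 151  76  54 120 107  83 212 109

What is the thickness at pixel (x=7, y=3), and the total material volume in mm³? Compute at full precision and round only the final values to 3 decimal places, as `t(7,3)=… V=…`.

t(7,3)=3.238 V=123.810

span = t_max - t_min = 4.48 - 0.57 = 3.910
L(7,3) = 81, L_eff = 81/255 = 0.317647
t(7,3) = 4.48 - 3.910·0.317647 = 3.238
Σt over all 12·9 pixels = 260.05
V = pitch²·Σt = 0.69²·260.05 = 123.810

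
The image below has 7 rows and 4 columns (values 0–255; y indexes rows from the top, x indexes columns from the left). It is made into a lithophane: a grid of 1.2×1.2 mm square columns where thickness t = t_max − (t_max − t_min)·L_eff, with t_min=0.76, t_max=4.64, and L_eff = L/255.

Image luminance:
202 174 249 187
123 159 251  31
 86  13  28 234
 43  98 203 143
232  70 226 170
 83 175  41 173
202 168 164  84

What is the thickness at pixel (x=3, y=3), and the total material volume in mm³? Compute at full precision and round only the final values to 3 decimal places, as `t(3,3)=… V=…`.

t(3,3)=2.464 V=99.180

span = t_max - t_min = 4.64 - 0.76 = 3.880
L(3,3) = 143, L_eff = 143/255 = 0.560784
t(3,3) = 4.64 - 3.880·0.560784 = 2.464
Σt over all 7·4 pixels = 25828/375 ≈ 68.8746667
V = pitch²·Σt = 1.2²·25828/375 = 99.180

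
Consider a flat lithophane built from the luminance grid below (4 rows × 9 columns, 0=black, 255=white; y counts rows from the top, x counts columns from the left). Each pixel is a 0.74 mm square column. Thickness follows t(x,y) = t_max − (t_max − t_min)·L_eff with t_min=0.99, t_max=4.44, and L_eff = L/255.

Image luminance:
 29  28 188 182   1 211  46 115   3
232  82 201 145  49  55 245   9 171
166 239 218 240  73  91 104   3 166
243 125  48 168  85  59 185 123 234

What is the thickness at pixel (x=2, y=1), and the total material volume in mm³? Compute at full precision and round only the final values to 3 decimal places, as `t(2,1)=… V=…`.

t(2,1)=1.721 V=53.730

span = t_max - t_min = 4.44 - 0.99 = 3.450
L(2,1) = 201, L_eff = 201/255 = 0.788235
t(2,1) = 4.44 - 3.450·0.788235 = 1.721
Σt over all 4·9 pixels = 83401/850 ≈ 98.1188235
V = pitch²·Σt = 0.74²·83401/850 = 53.730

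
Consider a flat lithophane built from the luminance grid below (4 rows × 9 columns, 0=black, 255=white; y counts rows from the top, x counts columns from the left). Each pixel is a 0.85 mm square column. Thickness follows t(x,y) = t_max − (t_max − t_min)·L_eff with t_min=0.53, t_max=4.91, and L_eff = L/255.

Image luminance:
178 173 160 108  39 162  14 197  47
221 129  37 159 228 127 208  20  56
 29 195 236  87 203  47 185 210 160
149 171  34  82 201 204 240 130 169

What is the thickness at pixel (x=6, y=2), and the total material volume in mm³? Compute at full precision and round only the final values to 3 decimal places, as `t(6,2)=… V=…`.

span = t_max - t_min = 4.91 - 0.53 = 4.380
L(6,2) = 185, L_eff = 185/255 = 0.725490
t(6,2) = 4.91 - 4.380·0.725490 = 1.732
Σt over all 4·9 pixels = 77319/850 ≈ 90.9635294
V = pitch²·Σt = 0.85²·77319/850 = 65.721

t(6,2)=1.732 V=65.721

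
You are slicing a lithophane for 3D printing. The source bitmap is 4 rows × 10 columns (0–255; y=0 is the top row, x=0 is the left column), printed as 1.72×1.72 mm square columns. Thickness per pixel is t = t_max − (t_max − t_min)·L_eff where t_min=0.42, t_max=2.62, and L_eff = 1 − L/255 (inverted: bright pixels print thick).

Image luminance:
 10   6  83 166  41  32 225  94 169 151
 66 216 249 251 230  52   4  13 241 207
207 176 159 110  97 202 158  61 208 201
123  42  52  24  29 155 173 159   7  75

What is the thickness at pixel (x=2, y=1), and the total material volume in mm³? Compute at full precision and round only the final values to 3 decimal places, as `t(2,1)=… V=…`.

t(2,1)=2.568 V=175.379

span = t_max - t_min = 2.62 - 0.42 = 2.200
L(2,1) = 249, L_eff = 1 - 249/255 = 0.023529 (inverted)
t(2,1) = 2.62 - 2.200·0.023529 = 2.568
Σt over all 4·10 pixels = 75584/1275 ≈ 59.2815686
V = pitch²·Σt = 1.72²·75584/1275 = 175.379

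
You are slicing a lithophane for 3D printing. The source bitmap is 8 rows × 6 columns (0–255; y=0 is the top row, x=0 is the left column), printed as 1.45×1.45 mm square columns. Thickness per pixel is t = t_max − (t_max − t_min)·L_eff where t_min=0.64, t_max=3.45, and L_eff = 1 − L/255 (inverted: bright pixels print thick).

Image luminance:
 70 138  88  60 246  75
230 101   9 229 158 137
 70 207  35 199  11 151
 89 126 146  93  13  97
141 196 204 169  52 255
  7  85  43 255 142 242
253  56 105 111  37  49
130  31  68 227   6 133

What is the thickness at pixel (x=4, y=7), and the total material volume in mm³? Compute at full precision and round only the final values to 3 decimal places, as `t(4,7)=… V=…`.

span = t_max - t_min = 3.45 - 0.64 = 2.810
L(4,7) = 6, L_eff = 1 - 6/255 = 0.976471 (inverted)
t(4,7) = 3.45 - 2.810·0.976471 = 0.706
Σt over all 8·6 pixels = 160409/1700 ≈ 94.3582353
V = pitch²·Σt = 1.45²·160409/1700 = 198.388

t(4,7)=0.706 V=198.388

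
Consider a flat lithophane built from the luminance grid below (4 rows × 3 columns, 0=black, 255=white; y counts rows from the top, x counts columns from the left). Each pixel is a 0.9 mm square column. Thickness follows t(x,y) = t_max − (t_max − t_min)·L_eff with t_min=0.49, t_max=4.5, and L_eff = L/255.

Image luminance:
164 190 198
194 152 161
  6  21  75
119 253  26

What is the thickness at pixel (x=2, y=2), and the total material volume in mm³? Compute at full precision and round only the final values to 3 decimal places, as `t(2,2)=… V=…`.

span = t_max - t_min = 4.5 - 0.49 = 4.010
L(2,2) = 75, L_eff = 75/255 = 0.294118
t(2,2) = 4.5 - 4.010·0.294118 = 3.321
Σt over all 4·3 pixels = 751841/25500 ≈ 29.4839608
V = pitch²·Σt = 0.9²·751841/25500 = 23.882

t(2,2)=3.321 V=23.882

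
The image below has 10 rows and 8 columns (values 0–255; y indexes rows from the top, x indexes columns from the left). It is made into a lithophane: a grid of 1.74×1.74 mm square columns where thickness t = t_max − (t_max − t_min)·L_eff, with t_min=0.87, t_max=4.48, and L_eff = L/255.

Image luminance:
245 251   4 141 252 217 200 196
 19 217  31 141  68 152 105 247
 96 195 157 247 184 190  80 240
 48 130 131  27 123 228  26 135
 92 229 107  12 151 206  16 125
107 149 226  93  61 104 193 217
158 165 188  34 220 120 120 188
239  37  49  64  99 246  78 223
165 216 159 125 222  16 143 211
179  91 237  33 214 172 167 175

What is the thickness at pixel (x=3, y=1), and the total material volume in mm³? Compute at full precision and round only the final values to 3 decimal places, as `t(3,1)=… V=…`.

span = t_max - t_min = 4.48 - 0.87 = 3.610
L(3,1) = 141, L_eff = 141/255 = 0.552941
t(3,1) = 4.48 - 3.610·0.552941 = 2.484
Σt over all 10·8 pixels = 1241149/6375 ≈ 194.6900392
V = pitch²·Σt = 1.74²·1241149/6375 = 589.444

t(3,1)=2.484 V=589.444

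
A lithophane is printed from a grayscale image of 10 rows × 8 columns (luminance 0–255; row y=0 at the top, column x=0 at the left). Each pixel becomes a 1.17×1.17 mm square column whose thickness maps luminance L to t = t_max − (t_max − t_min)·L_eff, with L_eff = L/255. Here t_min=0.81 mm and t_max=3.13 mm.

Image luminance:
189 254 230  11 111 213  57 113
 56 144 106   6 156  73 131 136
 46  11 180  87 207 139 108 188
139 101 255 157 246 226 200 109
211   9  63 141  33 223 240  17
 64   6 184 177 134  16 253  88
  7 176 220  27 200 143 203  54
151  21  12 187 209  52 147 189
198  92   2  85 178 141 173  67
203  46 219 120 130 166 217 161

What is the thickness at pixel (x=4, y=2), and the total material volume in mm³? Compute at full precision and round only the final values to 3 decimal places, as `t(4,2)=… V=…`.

t(4,2)=1.247 V=212.750

span = t_max - t_min = 3.13 - 0.81 = 2.320
L(4,2) = 207, L_eff = 207/255 = 0.811765
t(4,2) = 3.13 - 2.320·0.811765 = 1.247
Σt over all 10·8 pixels = 66052/425 ≈ 155.4164706
V = pitch²·Σt = 1.17²·66052/425 = 212.750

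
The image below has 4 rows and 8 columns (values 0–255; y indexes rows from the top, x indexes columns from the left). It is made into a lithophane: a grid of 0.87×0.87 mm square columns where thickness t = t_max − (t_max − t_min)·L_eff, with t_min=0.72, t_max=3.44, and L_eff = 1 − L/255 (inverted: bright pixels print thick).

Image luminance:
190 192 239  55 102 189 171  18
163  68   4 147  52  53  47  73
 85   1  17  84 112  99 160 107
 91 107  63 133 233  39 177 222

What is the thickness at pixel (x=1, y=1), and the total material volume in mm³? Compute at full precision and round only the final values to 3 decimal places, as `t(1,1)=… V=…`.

span = t_max - t_min = 3.44 - 0.72 = 2.720
L(1,1) = 68, L_eff = 1 - 68/255 = 0.733333 (inverted)
t(1,1) = 3.44 - 2.720·0.733333 = 1.445
Σt over all 4·8 pixels = 22612/375 ≈ 60.2986667
V = pitch²·Σt = 0.87²·22612/375 = 45.640

t(1,1)=1.445 V=45.640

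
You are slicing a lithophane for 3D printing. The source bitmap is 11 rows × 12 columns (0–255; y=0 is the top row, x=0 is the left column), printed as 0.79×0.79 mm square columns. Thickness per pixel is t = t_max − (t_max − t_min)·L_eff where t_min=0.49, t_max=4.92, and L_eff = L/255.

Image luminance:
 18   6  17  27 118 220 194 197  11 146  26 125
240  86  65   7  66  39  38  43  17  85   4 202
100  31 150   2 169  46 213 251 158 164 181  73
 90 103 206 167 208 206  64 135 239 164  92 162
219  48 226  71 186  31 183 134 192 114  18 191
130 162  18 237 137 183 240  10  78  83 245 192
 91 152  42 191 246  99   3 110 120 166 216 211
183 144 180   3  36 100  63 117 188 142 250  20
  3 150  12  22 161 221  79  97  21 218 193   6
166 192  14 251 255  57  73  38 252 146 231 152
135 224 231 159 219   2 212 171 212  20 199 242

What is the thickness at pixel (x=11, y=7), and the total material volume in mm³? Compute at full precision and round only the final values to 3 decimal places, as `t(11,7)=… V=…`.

span = t_max - t_min = 4.92 - 0.49 = 4.430
L(11,7) = 20, L_eff = 20/255 = 0.078431
t(11,7) = 4.92 - 4.430·0.078431 = 4.573
Σt over all 11·12 pixels = 2278694/6375 ≈ 357.4421961
V = pitch²·Σt = 0.79²·2278694/6375 = 223.080

t(11,7)=4.573 V=223.080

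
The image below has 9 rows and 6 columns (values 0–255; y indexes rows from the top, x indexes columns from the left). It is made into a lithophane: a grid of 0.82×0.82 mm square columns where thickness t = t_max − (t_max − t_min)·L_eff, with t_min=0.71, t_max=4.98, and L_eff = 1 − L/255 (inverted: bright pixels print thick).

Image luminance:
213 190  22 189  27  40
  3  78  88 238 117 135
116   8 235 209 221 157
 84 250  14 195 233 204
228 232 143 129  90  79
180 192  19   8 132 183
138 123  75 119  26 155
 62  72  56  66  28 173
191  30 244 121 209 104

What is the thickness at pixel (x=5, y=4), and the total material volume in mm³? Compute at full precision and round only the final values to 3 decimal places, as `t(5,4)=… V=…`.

t(5,4)=2.033 V=103.166

span = t_max - t_min = 4.98 - 0.71 = 4.270
L(5,4) = 79, L_eff = 1 - 79/255 = 0.690196 (inverted)
t(5,4) = 4.98 - 4.270·0.690196 = 2.033
Σt over all 9·6 pixels = 1304147/8500 ≈ 153.4290588
V = pitch²·Σt = 0.82²·1304147/8500 = 103.166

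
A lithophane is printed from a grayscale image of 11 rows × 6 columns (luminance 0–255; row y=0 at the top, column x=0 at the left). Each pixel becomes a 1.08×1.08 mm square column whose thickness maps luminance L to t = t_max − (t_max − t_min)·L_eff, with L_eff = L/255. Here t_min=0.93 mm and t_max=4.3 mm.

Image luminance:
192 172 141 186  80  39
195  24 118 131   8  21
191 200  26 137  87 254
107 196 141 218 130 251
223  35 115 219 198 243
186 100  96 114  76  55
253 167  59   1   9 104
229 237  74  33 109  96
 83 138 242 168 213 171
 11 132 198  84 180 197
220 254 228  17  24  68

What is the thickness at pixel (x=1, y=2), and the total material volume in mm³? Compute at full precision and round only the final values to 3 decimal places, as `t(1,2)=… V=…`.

t(1,2)=1.657 V=193.771

span = t_max - t_min = 4.3 - 0.93 = 3.370
L(1,2) = 200, L_eff = 200/255 = 0.784314
t(1,2) = 4.3 - 3.370·0.784314 = 1.657
Σt over all 11·6 pixels = 353021/2125 ≈ 166.1275294
V = pitch²·Σt = 1.08²·353021/2125 = 193.771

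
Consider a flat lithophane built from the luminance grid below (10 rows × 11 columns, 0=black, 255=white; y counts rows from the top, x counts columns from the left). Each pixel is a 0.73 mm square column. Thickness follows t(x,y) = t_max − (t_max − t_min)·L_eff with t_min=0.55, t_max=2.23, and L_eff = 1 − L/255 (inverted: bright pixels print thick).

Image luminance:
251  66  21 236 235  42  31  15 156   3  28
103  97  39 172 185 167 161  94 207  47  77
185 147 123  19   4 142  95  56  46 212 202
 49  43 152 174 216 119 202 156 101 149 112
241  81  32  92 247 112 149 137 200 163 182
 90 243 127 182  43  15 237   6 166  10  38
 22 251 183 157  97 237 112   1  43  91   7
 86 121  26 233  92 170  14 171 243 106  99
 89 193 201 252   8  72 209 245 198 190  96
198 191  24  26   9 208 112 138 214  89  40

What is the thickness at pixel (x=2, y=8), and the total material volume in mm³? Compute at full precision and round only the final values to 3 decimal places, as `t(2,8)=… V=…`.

t(2,8)=1.874 V=79.616

span = t_max - t_min = 2.23 - 0.55 = 1.680
L(2,8) = 201, L_eff = 1 - 201/255 = 0.211765 (inverted)
t(2,8) = 2.23 - 1.680·0.211765 = 1.874
Σt over all 10·11 pixels = 634957/4250 ≈ 149.4016471
V = pitch²·Σt = 0.73²·634957/4250 = 79.616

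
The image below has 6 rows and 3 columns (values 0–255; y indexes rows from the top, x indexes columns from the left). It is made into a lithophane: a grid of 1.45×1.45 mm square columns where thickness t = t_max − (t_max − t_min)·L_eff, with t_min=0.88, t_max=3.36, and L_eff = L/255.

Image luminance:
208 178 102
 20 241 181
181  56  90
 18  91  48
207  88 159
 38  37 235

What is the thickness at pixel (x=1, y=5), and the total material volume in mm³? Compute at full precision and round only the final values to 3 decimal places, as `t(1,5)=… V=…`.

span = t_max - t_min = 3.36 - 0.88 = 2.480
L(1,5) = 37, L_eff = 37/255 = 0.145098
t(1,5) = 3.36 - 2.480·0.145098 = 3.000
Σt over all 6·3 pixels = 83508/2125 ≈ 39.2978824
V = pitch²·Σt = 1.45²·83508/2125 = 82.624

t(1,5)=3.000 V=82.624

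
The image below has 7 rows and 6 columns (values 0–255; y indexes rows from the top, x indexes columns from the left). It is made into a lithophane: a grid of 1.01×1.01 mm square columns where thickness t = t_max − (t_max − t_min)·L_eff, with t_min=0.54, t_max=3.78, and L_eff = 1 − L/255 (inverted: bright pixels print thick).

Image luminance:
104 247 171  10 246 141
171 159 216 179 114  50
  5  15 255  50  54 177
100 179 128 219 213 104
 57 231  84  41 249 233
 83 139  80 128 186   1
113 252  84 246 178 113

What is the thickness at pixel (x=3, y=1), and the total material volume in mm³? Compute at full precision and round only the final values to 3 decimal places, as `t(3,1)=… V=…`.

t(3,1)=2.814 V=98.376

span = t_max - t_min = 3.78 - 0.54 = 3.240
L(3,1) = 179, L_eff = 1 - 179/255 = 0.298039 (inverted)
t(3,1) = 3.78 - 3.240·0.298039 = 2.814
Σt over all 7·6 pixels = 40986/425 ≈ 96.4376471
V = pitch²·Σt = 1.01²·40986/425 = 98.376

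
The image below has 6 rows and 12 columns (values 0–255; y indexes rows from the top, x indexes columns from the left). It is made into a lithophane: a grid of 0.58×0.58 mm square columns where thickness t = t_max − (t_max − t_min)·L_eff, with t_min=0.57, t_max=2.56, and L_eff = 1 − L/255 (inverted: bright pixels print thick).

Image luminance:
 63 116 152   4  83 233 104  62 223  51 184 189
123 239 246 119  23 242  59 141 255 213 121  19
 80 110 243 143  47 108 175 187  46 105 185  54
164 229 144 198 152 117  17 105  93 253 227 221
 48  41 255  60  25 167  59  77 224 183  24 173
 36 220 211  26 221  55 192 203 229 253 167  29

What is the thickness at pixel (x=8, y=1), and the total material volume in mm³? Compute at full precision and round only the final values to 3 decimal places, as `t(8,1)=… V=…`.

t(8,1)=2.560 V=39.651

span = t_max - t_min = 2.56 - 0.57 = 1.990
L(8,1) = 255, L_eff = 1 - 255/255 = 0.000000 (inverted)
t(8,1) = 2.56 - 1.990·0.000000 = 2.560
Σt over all 6·12 pixels = 120227/1020 ≈ 117.8696078
V = pitch²·Σt = 0.58²·120227/1020 = 39.651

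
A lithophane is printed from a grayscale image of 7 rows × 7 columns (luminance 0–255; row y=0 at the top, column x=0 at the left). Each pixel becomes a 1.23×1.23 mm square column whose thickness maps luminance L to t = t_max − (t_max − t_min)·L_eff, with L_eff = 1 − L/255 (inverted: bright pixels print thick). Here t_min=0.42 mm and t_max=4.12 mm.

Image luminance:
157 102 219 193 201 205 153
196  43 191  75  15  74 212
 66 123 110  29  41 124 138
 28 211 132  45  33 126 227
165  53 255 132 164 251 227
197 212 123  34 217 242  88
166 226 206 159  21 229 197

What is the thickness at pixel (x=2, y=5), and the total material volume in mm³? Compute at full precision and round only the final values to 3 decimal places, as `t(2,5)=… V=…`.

span = t_max - t_min = 4.12 - 0.42 = 3.700
L(2,5) = 123, L_eff = 1 - 123/255 = 0.517647 (inverted)
t(2,5) = 4.12 - 3.700·0.517647 = 2.205
Σt over all 7·7 pixels = 6254/51 ≈ 122.6274510
V = pitch²·Σt = 1.23²·6254/51 = 185.523

t(2,5)=2.205 V=185.523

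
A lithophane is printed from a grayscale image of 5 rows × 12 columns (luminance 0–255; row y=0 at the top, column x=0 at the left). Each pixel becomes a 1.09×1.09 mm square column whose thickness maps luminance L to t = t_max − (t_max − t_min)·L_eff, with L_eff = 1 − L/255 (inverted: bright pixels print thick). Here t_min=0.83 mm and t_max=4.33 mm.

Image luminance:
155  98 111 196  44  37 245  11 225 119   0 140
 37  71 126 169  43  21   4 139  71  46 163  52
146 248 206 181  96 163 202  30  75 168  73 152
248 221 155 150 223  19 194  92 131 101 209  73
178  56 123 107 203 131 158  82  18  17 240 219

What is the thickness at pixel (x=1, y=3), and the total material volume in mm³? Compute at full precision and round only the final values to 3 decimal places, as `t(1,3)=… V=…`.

t(1,3)=3.863 V=180.020

span = t_max - t_min = 4.33 - 0.83 = 3.500
L(1,3) = 221, L_eff = 1 - 221/255 = 0.133333 (inverted)
t(1,3) = 4.33 - 3.500·0.133333 = 3.863
Σt over all 5·12 pixels = 15455/102 ≈ 151.5196078
V = pitch²·Σt = 1.09²·15455/102 = 180.020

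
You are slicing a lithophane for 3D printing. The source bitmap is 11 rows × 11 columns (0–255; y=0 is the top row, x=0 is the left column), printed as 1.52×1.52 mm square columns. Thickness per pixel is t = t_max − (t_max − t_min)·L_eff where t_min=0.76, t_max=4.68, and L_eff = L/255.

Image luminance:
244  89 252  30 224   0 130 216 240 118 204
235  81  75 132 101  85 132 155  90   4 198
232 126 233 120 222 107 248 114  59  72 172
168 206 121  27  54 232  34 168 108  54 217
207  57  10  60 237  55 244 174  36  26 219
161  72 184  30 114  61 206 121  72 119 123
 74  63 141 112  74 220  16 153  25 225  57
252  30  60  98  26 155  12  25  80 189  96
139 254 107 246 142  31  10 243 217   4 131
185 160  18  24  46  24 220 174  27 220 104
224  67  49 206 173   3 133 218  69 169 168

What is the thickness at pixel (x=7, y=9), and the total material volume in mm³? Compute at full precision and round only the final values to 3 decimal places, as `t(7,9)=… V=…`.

span = t_max - t_min = 4.68 - 0.76 = 3.920
L(7,9) = 174, L_eff = 174/255 = 0.682353
t(7,9) = 4.68 - 3.920·0.682353 = 2.005
Σt over all 11·11 pixels = 141983/425 ≈ 334.0776471
V = pitch²·Σt = 1.52²·141983/425 = 771.853

t(7,9)=2.005 V=771.853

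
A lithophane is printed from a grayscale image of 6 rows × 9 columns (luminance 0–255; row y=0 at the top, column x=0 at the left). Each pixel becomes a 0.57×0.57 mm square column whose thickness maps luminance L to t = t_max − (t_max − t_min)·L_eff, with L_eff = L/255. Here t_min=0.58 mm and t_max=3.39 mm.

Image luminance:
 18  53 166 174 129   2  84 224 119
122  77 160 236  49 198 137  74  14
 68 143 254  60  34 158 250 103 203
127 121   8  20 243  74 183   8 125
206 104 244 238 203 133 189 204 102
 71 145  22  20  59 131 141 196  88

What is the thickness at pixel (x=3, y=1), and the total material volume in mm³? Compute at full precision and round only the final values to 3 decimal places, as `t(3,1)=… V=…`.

t(3,1)=0.789 V=35.438

span = t_max - t_min = 3.39 - 0.58 = 2.810
L(3,1) = 236, L_eff = 236/255 = 0.925490
t(3,1) = 3.39 - 2.810·0.925490 = 0.789
Σt over all 6·9 pixels = 231783/2125 ≈ 109.0743529
V = pitch²·Σt = 0.57²·231783/2125 = 35.438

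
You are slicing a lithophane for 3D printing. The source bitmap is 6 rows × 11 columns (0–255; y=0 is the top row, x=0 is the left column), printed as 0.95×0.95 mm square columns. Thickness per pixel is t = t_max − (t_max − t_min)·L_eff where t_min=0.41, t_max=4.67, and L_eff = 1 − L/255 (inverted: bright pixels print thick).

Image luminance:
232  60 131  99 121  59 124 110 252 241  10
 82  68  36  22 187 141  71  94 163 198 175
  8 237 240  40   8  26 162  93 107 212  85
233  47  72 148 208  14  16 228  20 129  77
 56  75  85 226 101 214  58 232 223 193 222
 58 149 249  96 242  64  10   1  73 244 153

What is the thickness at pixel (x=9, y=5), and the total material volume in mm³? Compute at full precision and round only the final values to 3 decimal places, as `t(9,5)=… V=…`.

t(9,5)=4.486 V=146.697

span = t_max - t_min = 4.67 - 0.41 = 4.260
L(9,5) = 244, L_eff = 1 - 244/255 = 0.043137 (inverted)
t(9,5) = 4.67 - 4.260·0.043137 = 4.486
Σt over all 6·11 pixels = 138163/850 ≈ 162.5447059
V = pitch²·Σt = 0.95²·138163/850 = 146.697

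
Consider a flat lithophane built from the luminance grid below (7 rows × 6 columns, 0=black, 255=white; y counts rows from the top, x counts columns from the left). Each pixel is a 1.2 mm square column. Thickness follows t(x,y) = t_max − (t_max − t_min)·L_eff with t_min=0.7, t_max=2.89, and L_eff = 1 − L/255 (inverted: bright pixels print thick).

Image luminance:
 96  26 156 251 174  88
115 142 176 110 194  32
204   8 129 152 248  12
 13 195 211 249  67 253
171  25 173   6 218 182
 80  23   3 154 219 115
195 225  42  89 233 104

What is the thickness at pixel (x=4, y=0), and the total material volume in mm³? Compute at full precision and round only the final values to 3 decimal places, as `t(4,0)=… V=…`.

t(4,0)=2.194 V=111.072

span = t_max - t_min = 2.89 - 0.7 = 2.190
L(4,0) = 174, L_eff = 1 - 174/255 = 0.317647 (inverted)
t(4,0) = 2.89 - 2.190·0.317647 = 2.194
Σt over all 7·6 pixels = 327817/4250 ≈ 77.1334118
V = pitch²·Σt = 1.2²·327817/4250 = 111.072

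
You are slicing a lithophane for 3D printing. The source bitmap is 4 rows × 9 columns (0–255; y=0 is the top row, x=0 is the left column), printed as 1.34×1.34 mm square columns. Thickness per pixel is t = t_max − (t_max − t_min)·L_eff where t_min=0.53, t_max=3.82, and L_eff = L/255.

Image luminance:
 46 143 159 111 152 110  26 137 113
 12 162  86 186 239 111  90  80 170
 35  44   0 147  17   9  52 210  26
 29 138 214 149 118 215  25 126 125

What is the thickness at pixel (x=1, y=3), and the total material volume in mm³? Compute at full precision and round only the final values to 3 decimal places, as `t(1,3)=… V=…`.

span = t_max - t_min = 3.82 - 0.53 = 3.290
L(1,3) = 138, L_eff = 138/255 = 0.541176
t(1,3) = 3.82 - 3.290·0.541176 = 2.040
Σt over all 4·9 pixels = 563153/6375 ≈ 88.3377255
V = pitch²·Σt = 1.34²·563153/6375 = 158.619

t(1,3)=2.040 V=158.619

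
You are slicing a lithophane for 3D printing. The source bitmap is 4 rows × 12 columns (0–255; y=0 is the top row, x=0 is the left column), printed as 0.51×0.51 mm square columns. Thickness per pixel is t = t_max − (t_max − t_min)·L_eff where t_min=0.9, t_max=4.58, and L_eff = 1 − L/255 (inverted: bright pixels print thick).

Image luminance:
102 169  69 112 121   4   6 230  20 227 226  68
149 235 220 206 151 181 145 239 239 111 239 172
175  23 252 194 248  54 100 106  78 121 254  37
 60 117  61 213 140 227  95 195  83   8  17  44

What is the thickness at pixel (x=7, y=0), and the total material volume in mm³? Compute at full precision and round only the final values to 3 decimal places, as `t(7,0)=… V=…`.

t(7,0)=4.219 V=35.796

span = t_max - t_min = 4.58 - 0.9 = 3.680
L(7,0) = 230, L_eff = 1 - 230/255 = 0.098039 (inverted)
t(7,0) = 4.58 - 3.680·0.098039 = 4.219
Σt over all 4·12 pixels = 292452/2125 ≈ 137.6244706
V = pitch²·Σt = 0.51²·292452/2125 = 35.796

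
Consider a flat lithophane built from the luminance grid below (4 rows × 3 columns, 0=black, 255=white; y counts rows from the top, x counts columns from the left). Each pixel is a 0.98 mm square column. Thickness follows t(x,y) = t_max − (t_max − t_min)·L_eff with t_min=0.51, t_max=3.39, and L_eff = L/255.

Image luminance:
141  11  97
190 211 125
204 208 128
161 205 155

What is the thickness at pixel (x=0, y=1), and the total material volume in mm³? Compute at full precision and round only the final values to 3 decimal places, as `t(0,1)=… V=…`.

t(0,1)=1.244 V=19.154

span = t_max - t_min = 3.39 - 0.51 = 2.880
L(0,1) = 190, L_eff = 190/255 = 0.745098
t(0,1) = 3.39 - 2.880·0.745098 = 1.244
Σt over all 4·3 pixels = 19.944
V = pitch²·Σt = 0.98²·19.944 = 19.154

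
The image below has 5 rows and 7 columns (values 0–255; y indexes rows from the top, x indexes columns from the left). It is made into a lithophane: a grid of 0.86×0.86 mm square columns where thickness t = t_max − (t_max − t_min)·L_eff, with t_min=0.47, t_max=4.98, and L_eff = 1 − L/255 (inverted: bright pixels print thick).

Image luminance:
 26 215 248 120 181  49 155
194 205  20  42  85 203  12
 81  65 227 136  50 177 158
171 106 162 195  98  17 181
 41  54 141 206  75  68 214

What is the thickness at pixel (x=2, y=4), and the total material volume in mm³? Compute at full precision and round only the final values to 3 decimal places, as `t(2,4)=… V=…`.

t(2,4)=2.964 V=69.434

span = t_max - t_min = 4.98 - 0.47 = 4.510
L(2,4) = 141, L_eff = 1 - 141/255 = 0.447059 (inverted)
t(2,4) = 4.98 - 4.510·0.447059 = 2.964
Σt over all 5·7 pixels = 2393953/25500 ≈ 93.8805098
V = pitch²·Σt = 0.86²·2393953/25500 = 69.434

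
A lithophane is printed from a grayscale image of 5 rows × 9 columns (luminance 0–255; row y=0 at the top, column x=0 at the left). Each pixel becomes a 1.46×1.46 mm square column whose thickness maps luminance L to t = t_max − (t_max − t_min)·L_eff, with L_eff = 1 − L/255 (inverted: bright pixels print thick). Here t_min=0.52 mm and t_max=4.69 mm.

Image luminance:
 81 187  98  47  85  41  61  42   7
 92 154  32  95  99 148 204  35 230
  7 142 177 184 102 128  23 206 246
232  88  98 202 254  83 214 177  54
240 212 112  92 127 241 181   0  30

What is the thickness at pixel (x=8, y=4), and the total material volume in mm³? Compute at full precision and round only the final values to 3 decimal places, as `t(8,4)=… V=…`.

span = t_max - t_min = 4.69 - 0.52 = 4.170
L(8,4) = 30, L_eff = 1 - 30/255 = 0.882353 (inverted)
t(8,4) = 4.69 - 4.170·0.882353 = 1.011
Σt over all 5·9 pixels = 97591/850 ≈ 114.8129412
V = pitch²·Σt = 1.46²·97591/850 = 244.735

t(8,4)=1.011 V=244.735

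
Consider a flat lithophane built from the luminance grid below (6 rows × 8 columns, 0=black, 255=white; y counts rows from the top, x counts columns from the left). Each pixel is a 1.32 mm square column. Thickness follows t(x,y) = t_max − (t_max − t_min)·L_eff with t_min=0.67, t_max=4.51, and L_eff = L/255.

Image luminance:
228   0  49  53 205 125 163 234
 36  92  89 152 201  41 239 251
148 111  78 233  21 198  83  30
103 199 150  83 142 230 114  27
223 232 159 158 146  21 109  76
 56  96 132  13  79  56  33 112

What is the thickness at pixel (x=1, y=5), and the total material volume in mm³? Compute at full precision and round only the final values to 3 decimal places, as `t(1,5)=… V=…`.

span = t_max - t_min = 4.51 - 0.67 = 3.840
L(1,5) = 96, L_eff = 96/255 = 0.376471
t(1,5) = 4.51 - 3.840·0.376471 = 3.064
Σt over all 6·8 pixels = 274132/2125 ≈ 129.0032941
V = pitch²·Σt = 1.32²·274132/2125 = 224.775

t(1,5)=3.064 V=224.775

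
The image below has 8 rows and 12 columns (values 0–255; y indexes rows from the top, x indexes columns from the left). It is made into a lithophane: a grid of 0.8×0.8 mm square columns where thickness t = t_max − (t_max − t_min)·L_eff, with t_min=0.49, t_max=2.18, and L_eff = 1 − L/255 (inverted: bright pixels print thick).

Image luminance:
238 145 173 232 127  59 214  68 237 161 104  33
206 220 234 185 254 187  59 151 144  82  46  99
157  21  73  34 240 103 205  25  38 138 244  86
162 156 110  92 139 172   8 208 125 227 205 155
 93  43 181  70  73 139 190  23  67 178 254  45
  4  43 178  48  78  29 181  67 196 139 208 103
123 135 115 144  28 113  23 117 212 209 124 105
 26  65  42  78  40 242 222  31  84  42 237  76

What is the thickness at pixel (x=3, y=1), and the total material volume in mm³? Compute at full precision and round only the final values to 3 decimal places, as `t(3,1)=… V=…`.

t(3,1)=1.716 V=81.191

span = t_max - t_min = 2.18 - 0.49 = 1.690
L(3,1) = 185, L_eff = 1 - 185/255 = 0.274510 (inverted)
t(3,1) = 2.18 - 1.690·0.274510 = 1.716
Σt over all 8·12 pixels = 808739/6375 ≈ 126.8610196
V = pitch²·Σt = 0.8²·808739/6375 = 81.191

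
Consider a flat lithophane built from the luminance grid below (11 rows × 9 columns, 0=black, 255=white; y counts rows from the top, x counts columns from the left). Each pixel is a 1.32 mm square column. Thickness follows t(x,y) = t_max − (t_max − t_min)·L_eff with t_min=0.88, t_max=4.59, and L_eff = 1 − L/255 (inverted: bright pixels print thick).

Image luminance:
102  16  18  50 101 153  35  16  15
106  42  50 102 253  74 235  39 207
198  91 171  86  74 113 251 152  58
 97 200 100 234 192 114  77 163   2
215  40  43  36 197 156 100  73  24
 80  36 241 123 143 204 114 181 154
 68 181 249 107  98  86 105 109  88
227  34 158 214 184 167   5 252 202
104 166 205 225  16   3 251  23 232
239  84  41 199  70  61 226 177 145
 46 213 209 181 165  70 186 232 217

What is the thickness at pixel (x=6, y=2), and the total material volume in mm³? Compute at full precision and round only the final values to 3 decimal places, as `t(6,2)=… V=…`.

t(6,2)=4.532 V=472.909

span = t_max - t_min = 4.59 - 0.88 = 3.710
L(6,2) = 251, L_eff = 1 - 251/255 = 0.015686 (inverted)
t(6,2) = 4.59 - 3.710·0.015686 = 4.532
Σt over all 11·9 pixels = 6921017/25500 ≈ 271.4124314
V = pitch²·Σt = 1.32²·6921017/25500 = 472.909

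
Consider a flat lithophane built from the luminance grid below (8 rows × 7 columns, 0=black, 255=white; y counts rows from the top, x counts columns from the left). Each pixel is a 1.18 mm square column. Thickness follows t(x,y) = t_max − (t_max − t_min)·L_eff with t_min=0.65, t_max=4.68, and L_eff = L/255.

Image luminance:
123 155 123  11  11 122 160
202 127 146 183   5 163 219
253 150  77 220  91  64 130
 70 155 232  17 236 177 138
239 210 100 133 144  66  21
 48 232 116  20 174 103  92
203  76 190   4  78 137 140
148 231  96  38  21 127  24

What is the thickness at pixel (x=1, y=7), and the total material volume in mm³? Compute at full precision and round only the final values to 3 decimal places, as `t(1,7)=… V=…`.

t(1,7)=1.029 V=211.521

span = t_max - t_min = 4.68 - 0.65 = 4.030
L(1,7) = 231, L_eff = 231/255 = 0.905882
t(1,7) = 4.68 - 4.030·0.905882 = 1.029
Σt over all 8·7 pixels = 3873727/25500 ≈ 151.9108627
V = pitch²·Σt = 1.18²·3873727/25500 = 211.521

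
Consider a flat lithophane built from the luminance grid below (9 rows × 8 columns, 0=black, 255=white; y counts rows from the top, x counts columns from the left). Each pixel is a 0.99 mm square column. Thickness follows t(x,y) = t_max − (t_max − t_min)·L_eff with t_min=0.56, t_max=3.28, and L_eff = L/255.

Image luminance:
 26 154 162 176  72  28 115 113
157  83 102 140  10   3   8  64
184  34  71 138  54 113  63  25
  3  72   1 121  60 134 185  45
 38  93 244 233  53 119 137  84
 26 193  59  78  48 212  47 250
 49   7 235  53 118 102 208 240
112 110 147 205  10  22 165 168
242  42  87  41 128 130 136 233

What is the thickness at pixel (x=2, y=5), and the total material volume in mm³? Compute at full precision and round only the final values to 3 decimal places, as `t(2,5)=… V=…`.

span = t_max - t_min = 3.28 - 0.56 = 2.720
L(2,5) = 59, L_eff = 59/255 = 0.231373
t(2,5) = 3.28 - 2.720·0.231373 = 2.651
Σt over all 9·8 pixels = 154.88
V = pitch²·Σt = 0.99²·154.88 = 151.798

t(2,5)=2.651 V=151.798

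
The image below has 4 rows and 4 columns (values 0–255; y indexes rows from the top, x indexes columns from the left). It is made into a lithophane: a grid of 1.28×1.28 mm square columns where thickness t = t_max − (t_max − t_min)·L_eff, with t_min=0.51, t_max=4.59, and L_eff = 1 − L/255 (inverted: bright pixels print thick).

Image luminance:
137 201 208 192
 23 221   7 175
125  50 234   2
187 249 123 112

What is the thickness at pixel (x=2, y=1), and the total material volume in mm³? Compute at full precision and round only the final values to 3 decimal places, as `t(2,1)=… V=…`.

span = t_max - t_min = 4.59 - 0.51 = 4.080
L(2,1) = 7, L_eff = 1 - 7/255 = 0.972549 (inverted)
t(2,1) = 4.59 - 4.080·0.972549 = 0.622
Σt over all 4·4 pixels = 44.096
V = pitch²·Σt = 1.28²·44.096 = 72.247

t(2,1)=0.622 V=72.247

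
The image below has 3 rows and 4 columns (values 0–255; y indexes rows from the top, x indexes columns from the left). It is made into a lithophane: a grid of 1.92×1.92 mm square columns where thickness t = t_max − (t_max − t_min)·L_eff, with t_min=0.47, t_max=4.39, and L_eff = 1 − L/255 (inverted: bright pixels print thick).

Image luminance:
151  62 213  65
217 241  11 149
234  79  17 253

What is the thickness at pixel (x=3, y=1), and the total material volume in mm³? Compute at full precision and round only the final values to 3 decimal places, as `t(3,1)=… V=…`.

t(3,1)=2.761 V=116.676

span = t_max - t_min = 4.39 - 0.47 = 3.920
L(3,1) = 149, L_eff = 1 - 149/255 = 0.415686 (inverted)
t(3,1) = 4.39 - 3.920·0.415686 = 2.761
Σt over all 3·4 pixels = 67257/2125 ≈ 31.6503529
V = pitch²·Σt = 1.92²·67257/2125 = 116.676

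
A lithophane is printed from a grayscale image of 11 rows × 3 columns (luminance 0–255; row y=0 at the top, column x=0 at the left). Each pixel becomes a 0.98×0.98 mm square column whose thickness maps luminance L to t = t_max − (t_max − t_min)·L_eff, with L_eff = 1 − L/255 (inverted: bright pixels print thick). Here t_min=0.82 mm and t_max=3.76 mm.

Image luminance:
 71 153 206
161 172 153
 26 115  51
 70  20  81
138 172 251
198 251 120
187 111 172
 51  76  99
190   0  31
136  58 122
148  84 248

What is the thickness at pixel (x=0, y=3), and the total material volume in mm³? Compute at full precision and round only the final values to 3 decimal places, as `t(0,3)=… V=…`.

span = t_max - t_min = 3.76 - 0.82 = 2.940
L(0,3) = 70, L_eff = 1 - 70/255 = 0.725490 (inverted)
t(0,3) = 3.76 - 2.940·0.725490 = 1.627
Σt over all 11·3 pixels = 316983/4250 ≈ 74.5842353
V = pitch²·Σt = 0.98²·316983/4250 = 71.631

t(0,3)=1.627 V=71.631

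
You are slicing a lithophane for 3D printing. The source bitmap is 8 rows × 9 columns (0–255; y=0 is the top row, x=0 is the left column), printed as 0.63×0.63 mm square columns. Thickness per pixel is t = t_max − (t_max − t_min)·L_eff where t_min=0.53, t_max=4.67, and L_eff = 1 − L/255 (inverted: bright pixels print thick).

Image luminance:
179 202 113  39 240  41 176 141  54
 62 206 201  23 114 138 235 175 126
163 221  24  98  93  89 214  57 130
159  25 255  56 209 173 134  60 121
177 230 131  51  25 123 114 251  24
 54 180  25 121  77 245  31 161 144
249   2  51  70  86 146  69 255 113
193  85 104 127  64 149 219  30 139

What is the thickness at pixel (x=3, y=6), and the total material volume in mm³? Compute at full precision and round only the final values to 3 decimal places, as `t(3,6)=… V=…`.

t(3,6)=1.666 V=73.533

span = t_max - t_min = 4.67 - 0.53 = 4.140
L(3,6) = 70, L_eff = 1 - 70/255 = 0.725490 (inverted)
t(3,6) = 4.67 - 4.140·0.725490 = 1.666
Σt over all 8·9 pixels = 185.268
V = pitch²·Σt = 0.63²·185.268 = 73.533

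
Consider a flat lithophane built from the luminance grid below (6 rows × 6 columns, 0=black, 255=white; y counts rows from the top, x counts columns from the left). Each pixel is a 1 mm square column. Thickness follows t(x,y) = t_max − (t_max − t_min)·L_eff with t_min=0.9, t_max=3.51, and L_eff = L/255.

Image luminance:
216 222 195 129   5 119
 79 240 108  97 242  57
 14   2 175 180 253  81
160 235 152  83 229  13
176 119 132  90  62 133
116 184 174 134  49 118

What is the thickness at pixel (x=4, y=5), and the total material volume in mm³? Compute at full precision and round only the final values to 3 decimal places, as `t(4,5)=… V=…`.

span = t_max - t_min = 3.51 - 0.9 = 2.610
L(4,5) = 49, L_eff = 49/255 = 0.192157
t(4,5) = 3.51 - 2.610·0.192157 = 3.008
Σt over all 6·6 pixels = 658809/8500 ≈ 77.5069412
V = pitch²·Σt = 1²·658809/8500 = 77.507

t(4,5)=3.008 V=77.507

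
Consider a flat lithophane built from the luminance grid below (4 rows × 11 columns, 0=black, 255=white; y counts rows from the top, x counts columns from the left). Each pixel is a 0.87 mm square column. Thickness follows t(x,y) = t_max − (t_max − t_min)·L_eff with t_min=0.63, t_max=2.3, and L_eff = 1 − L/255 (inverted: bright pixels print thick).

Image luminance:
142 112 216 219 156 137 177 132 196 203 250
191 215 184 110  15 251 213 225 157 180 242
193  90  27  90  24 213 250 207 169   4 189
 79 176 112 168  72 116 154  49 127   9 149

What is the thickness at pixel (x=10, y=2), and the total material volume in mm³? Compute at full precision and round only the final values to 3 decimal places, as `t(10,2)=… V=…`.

span = t_max - t_min = 2.3 - 0.63 = 1.670
L(10,2) = 189, L_eff = 1 - 189/255 = 0.258824 (inverted)
t(10,2) = 2.3 - 1.670·0.258824 = 1.868
Σt over all 4·11 pixels = 180739/2550 ≈ 70.8780392
V = pitch²·Σt = 0.87²·180739/2550 = 53.648

t(10,2)=1.868 V=53.648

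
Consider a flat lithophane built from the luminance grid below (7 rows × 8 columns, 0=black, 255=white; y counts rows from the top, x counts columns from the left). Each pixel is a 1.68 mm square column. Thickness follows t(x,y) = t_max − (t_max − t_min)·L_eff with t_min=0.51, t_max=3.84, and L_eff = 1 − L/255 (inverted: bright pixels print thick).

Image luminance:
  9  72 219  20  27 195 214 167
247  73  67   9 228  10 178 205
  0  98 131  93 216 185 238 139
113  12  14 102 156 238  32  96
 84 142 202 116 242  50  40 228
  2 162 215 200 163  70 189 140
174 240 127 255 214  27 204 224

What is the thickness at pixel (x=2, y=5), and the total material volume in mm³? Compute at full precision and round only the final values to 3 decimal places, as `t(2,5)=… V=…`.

t(2,5)=3.318 V=357.516

span = t_max - t_min = 3.84 - 0.51 = 3.330
L(2,5) = 215, L_eff = 1 - 215/255 = 0.156863 (inverted)
t(2,5) = 3.84 - 3.330·0.156863 = 3.318
Σt over all 7·8 pixels = 1076703/8500 ≈ 126.6709412
V = pitch²·Σt = 1.68²·1076703/8500 = 357.516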